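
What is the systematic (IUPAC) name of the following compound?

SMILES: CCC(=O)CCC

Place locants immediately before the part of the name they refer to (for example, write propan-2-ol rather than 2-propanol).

The longest carbon chain that includes the carbonyl has 6 carbons, so the parent hydride is hexane.
A ketone (C=O on an internal carbon) is the principal characteristic group, giving the suffix -one.
Choose the numbering such that numbering from this end puts the carbonyl group at C-3 rather than C-4.
That gives the carbonyl at C-3.
Assembling the pieces gives hexan-3-one.

hexan-3-one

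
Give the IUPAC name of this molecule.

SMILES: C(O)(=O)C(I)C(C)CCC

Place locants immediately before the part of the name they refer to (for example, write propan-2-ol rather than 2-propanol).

Counting along the main chain through the –COOH group gives 6 carbons: the parent is hexane.
The principal characteristic group is a carboxylic acid (terminal –COOH), named with the suffix -oic acid.
Choose the numbering such that the carboxylic acid carbon is C-1 by definition.
With this numbering: an iodo group at C-2; a methyl group at C-3.
Substituent prefixes are cited in alphabetical order (multiplying prefixes like di-/tri- are ignored for ordering).
The name is 2-iodo-3-methylhexanoic acid.

2-iodo-3-methylhexanoic acid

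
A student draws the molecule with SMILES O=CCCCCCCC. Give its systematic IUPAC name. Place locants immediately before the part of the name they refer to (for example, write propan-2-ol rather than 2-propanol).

octanal

Counting along the main chain through the –CHO group gives 8 carbons: the parent is octane.
An aldehyde (terminal –CHO) is the principal characteristic group, giving the suffix -al.
Choose the numbering such that the aldehyde carbon is C-1 by definition.
Putting it together: octanal.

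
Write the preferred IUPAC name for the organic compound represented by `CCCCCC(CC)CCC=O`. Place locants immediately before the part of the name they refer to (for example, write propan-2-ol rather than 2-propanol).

The longest chain bearing the –CHO group is 9 carbons long (nonane).
The principal characteristic group is an aldehyde (terminal –CHO), named with the suffix -al.
Choose the numbering such that the aldehyde carbon is C-1 by definition.
With this numbering: an ethyl group at C-4.
The name is 4-ethylnonanal.

4-ethylnonanal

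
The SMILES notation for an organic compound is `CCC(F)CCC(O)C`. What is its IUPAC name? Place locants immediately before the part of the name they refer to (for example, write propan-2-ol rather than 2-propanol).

5-fluoroheptan-2-ol

The longest carbon chain that includes the –OH group has 7 carbons, so the parent hydride is heptane.
An alcohol (–OH) is the principal characteristic group, giving the suffix -ol.
The numbering direction is chosen so that numbering from this end puts the hydroxyl group at C-2 rather than C-6.
This places the hydroxyl at C-2; a fluoro group at C-5.
Assembling the pieces gives 5-fluoroheptan-2-ol.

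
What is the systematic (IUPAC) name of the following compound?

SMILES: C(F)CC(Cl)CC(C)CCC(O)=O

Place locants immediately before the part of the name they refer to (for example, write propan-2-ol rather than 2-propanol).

6-chloro-8-fluoro-4-methyloctanoic acid

Counting along the main chain through the –COOH group gives 8 carbons: the parent is octane.
The principal characteristic group is a carboxylic acid (terminal –COOH), named with the suffix -oic acid.
Choose the numbering such that the carboxylic acid carbon is C-1 by definition.
That gives a chloro group at C-6; a fluoro group at C-8; a methyl group at C-4.
The substituents are ordered alphabetically, ignoring any di-/tri- multipliers.
Assembling the pieces gives 6-chloro-8-fluoro-4-methyloctanoic acid.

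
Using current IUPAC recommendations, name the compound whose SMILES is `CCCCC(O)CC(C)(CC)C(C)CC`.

7-ethyl-7,8-dimethyldecan-5-ol

The longest chain bearing the –OH group is 10 carbons long (decane).
The principal characteristic group is an alcohol (–OH), named with the suffix -ol.
The numbering direction is chosen so that numbering from this end puts the hydroxyl group at C-5 rather than C-6.
This places the hydroxyl at C-5; an ethyl group at C-7; methyl groups at C-7 and C-8.
Prefixes are listed alphabetically: ethyl, methyl.
Assembling the pieces gives 7-ethyl-7,8-dimethyldecan-5-ol.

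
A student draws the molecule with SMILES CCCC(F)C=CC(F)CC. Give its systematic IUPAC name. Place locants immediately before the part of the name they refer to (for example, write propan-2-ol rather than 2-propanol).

3,6-difluoronon-4-ene

Counting along the main chain through the multiple bond gives 9 carbons: the parent is nonane.
There is one C=C double bond, indicated by the ending -ene.
The numbering direction is chosen so that numbering from this end puts the double bond at C-4 rather than C-5.
With this numbering: the double bond between C-4 and C-5; fluoro groups at C-3 and C-6.
The name is 3,6-difluoronon-4-ene.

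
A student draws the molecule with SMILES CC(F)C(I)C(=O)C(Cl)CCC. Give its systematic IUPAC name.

5-chloro-2-fluoro-3-iodooctan-4-one

Counting along the main chain through the carbonyl gives 8 carbons: the parent is octane.
The principal characteristic group is a ketone (C=O on an internal carbon), named with the suffix -one.
Choose the numbering such that numbering from this end puts the carbonyl group at C-4 rather than C-5.
This places the carbonyl at C-4; a chloro group at C-5; a fluoro group at C-2; an iodo group at C-3.
Substituent prefixes are cited in alphabetical order (multiplying prefixes like di-/tri- are ignored for ordering).
Assembling the pieces gives 5-chloro-2-fluoro-3-iodooctan-4-one.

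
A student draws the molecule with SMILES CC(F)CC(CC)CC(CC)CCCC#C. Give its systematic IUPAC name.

6,8-diethyl-10-fluoroundec-1-yne

Counting along the main chain through the multiple bond gives 11 carbons: the parent is undecane.
A C≡C triple bond in the chain gives the infix -yne-.
Number the chain so that numbering from this end puts the triple bond at C-1 rather than C-10.
With this numbering: the triple bond between C-1 and C-2; ethyl groups at C-6 and C-8; a fluoro group at C-10.
Prefixes are listed alphabetically: ethyl, fluoro.
Putting it together: 6,8-diethyl-10-fluoroundec-1-yne.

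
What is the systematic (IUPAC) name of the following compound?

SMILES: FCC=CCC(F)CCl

Counting along the main chain through the multiple bond gives 6 carbons: the parent is hexane.
A C=C double bond in the chain gives the infix -ene-.
Number the chain so that numbering from this end puts the double bond at C-2 rather than C-4.
That gives the double bond between C-2 and C-3; a chloro group at C-6; fluoro groups at C-1 and C-5.
Substituent prefixes are cited in alphabetical order (multiplying prefixes like di-/tri- are ignored for ordering).
The name is 6-chloro-1,5-difluorohex-2-ene.

6-chloro-1,5-difluorohex-2-ene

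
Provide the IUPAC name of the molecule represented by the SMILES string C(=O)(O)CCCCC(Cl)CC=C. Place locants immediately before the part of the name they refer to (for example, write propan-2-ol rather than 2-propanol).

The longest carbon chain that includes the –COOH group and the multiple bond has 9 carbons, so the parent hydride is nonane.
The highest-priority functional group is a carboxylic acid (terminal –COOH), so the name ends in -oic acid.
There is one C=C double bond, indicated by the ending -ene.
Choose the numbering such that the carboxylic acid carbon is C-1 by definition.
With this numbering: the double bond between C-8 and C-9; a chloro group at C-6.
The name is 6-chloronon-8-enoic acid.

6-chloronon-8-enoic acid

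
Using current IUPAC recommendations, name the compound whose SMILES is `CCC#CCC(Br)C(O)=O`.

2-bromohept-4-ynoic acid

The longest chain bearing the –COOH group and the multiple bond is 7 carbons long (heptane).
The highest-priority functional group is a carboxylic acid (terminal –COOH), so the name ends in -oic acid.
A C≡C triple bond in the chain gives the infix -yne-.
The numbering direction is chosen so that the carboxylic acid carbon is C-1 by definition.
That gives the triple bond between C-4 and C-5; a bromo group at C-2.
Assembling the pieces gives 2-bromohept-4-ynoic acid.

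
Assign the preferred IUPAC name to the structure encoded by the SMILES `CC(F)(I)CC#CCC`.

6-fluoro-6-iodohept-3-yne

The longest chain bearing the multiple bond is 7 carbons long (heptane).
The chain contains a C≡C triple bond, so the unsaturation ending is -yne.
Choose the numbering such that numbering from this end puts the triple bond at C-3 rather than C-4.
This places the triple bond between C-3 and C-4; a fluoro group at C-6; an iodo group at C-6.
Substituent prefixes are cited in alphabetical order (multiplying prefixes like di-/tri- are ignored for ordering).
Assembling the pieces gives 6-fluoro-6-iodohept-3-yne.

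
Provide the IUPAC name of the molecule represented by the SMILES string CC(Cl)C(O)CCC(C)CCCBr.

The longest chain bearing the –OH group is 9 carbons long (nonane).
The highest-priority functional group is an alcohol (–OH), so the name ends in -ol.
Number the chain so that numbering from this end puts the hydroxyl group at C-3 rather than C-7.
With this numbering: the hydroxyl at C-3; a bromo group at C-9; a chloro group at C-2; a methyl group at C-6.
Prefixes are listed alphabetically: bromo, chloro, methyl.
Assembling the pieces gives 9-bromo-2-chloro-6-methylnonan-3-ol.

9-bromo-2-chloro-6-methylnonan-3-ol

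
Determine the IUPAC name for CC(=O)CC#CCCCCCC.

The longest chain bearing the carbonyl and the multiple bond is 11 carbons long (undecane).
The highest-priority functional group is a ketone (C=O on an internal carbon), so the name ends in -one.
A C≡C triple bond in the chain gives the infix -yne-.
Choose the numbering such that numbering from this end puts the carbonyl group at C-2 rather than C-10.
This places the carbonyl at C-2; the triple bond between C-4 and C-5.
Assembling the pieces gives undec-4-yn-2-one.

undec-4-yn-2-one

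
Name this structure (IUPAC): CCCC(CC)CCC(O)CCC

The longest chain bearing the –OH group is 10 carbons long (decane).
The highest-priority functional group is an alcohol (–OH), so the name ends in -ol.
The numbering direction is chosen so that numbering from this end puts the hydroxyl group at C-4 rather than C-7.
This places the hydroxyl at C-4; an ethyl group at C-7.
The name is 7-ethyldecan-4-ol.

7-ethyldecan-4-ol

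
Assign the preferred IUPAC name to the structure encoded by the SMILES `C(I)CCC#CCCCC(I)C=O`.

The longest carbon chain that includes the –CHO group and the multiple bond has 10 carbons, so the parent hydride is decane.
An aldehyde (terminal –CHO) is the principal characteristic group, giving the suffix -al.
A C≡C triple bond in the chain gives the infix -yne-.
Choose the numbering such that the aldehyde carbon is C-1 by definition.
That gives the triple bond between C-6 and C-7; iodo groups at C-2 and C-10.
The name is 2,10-diiododec-6-ynal.

2,10-diiododec-6-ynal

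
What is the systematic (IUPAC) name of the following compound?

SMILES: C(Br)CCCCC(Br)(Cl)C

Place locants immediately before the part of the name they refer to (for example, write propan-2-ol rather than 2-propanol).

The parent chain contains 7 carbons (heptane).
The numbering direction is chosen so that the substituent locant set {1,6,6} is lower than {2,2,7} at the first point of difference.
That gives bromo groups at C-1 and C-6; a chloro group at C-6.
The substituents are ordered alphabetically, ignoring any di-/tri- multipliers.
Assembling the pieces gives 1,6-dibromo-6-chloroheptane.

1,6-dibromo-6-chloroheptane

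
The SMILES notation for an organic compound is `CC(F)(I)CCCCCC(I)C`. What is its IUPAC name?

The longest carbon chain is 9 atoms: the parent is nonane.
Number the chain so that the substituent locant set {2,2,8} is lower than {2,8,8} at the first point of difference.
With this numbering: a fluoro group at C-2; iodo groups at C-2 and C-8.
Substituent prefixes are cited in alphabetical order (multiplying prefixes like di-/tri- are ignored for ordering).
The name is 2-fluoro-2,8-diiodononane.

2-fluoro-2,8-diiodononane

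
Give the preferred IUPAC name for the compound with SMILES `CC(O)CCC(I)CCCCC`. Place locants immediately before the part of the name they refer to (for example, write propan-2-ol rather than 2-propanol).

Counting along the main chain through the –OH group gives 10 carbons: the parent is decane.
The highest-priority functional group is an alcohol (–OH), so the name ends in -ol.
Number the chain so that numbering from this end puts the hydroxyl group at C-2 rather than C-9.
That gives the hydroxyl at C-2; an iodo group at C-5.
The name is 5-iododecan-2-ol.

5-iododecan-2-ol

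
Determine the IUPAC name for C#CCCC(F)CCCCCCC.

The longest chain bearing the multiple bond is 12 carbons long (dodecane).
A C≡C triple bond in the chain gives the infix -yne-.
Number the chain so that numbering from this end puts the triple bond at C-1 rather than C-11.
This places the triple bond between C-1 and C-2; a fluoro group at C-5.
Putting it together: 5-fluorododec-1-yne.

5-fluorododec-1-yne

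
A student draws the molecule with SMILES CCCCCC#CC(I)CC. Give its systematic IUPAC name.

Counting along the main chain through the multiple bond gives 10 carbons: the parent is decane.
There is one C≡C triple bond, indicated by the ending -yne.
Number the chain so that numbering from this end puts the triple bond at C-4 rather than C-6.
This places the triple bond between C-4 and C-5; an iodo group at C-3.
Putting it together: 3-iododec-4-yne.

3-iododec-4-yne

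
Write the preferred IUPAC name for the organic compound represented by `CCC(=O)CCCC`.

heptan-3-one

Counting along the main chain through the carbonyl gives 7 carbons: the parent is heptane.
A ketone (C=O on an internal carbon) is the principal characteristic group, giving the suffix -one.
Number the chain so that numbering from this end puts the carbonyl group at C-3 rather than C-5.
With this numbering: the carbonyl at C-3.
Assembling the pieces gives heptan-3-one.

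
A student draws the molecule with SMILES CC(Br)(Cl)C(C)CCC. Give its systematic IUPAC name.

2-bromo-2-chloro-3-methylhexane

The longest continuous carbon chain has 6 atoms, so the parent hydride is hexane.
Number the chain so that the substituent locant set {2,2,3} is lower than {4,5,5} at the first point of difference.
With this numbering: a bromo group at C-2; a chloro group at C-2; a methyl group at C-3.
The substituents are ordered alphabetically, ignoring any di-/tri- multipliers.
The name is 2-bromo-2-chloro-3-methylhexane.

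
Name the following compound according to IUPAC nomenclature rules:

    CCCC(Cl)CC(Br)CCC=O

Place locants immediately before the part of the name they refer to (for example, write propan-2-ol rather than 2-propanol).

4-bromo-6-chlorononanal

The longest chain bearing the –CHO group is 9 carbons long (nonane).
The highest-priority functional group is an aldehyde (terminal –CHO), so the name ends in -al.
The numbering direction is chosen so that the aldehyde carbon is C-1 by definition.
This places a bromo group at C-4; a chloro group at C-6.
Substituent prefixes are cited in alphabetical order (multiplying prefixes like di-/tri- are ignored for ordering).
Putting it together: 4-bromo-6-chlorononanal.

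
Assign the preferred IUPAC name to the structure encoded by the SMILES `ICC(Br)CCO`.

3-bromo-4-iodobutan-1-ol

Counting along the main chain through the –OH group gives 4 carbons: the parent is butane.
The principal characteristic group is an alcohol (–OH), named with the suffix -ol.
Number the chain so that numbering from this end puts the hydroxyl group at C-1 rather than C-4.
With this numbering: the hydroxyl at C-1; a bromo group at C-3; an iodo group at C-4.
Prefixes are listed alphabetically: bromo, iodo.
Putting it together: 3-bromo-4-iodobutan-1-ol.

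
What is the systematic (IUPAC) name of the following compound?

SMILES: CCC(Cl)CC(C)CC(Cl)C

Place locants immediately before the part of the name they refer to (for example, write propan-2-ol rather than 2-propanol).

2,6-dichloro-4-methyloctane

The longest continuous carbon chain has 8 atoms, so the parent hydride is octane.
The numbering direction is chosen so that the substituent locant set {2,4,6} is lower than {3,5,7} at the first point of difference.
With this numbering: chloro groups at C-2 and C-6; a methyl group at C-4.
The substituents are ordered alphabetically, ignoring any di-/tri- multipliers.
Putting it together: 2,6-dichloro-4-methyloctane.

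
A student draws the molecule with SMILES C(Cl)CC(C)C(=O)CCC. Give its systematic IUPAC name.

1-chloro-3-methylheptan-4-one

The longest chain bearing the carbonyl is 7 carbons long (heptane).
The highest-priority functional group is a ketone (C=O on an internal carbon), so the name ends in -one.
Choose the numbering such that the substituent locant set {1,3} is lower than {5,7} at the first point of difference.
With this numbering: the carbonyl at C-4; a chloro group at C-1; a methyl group at C-3.
The substituents are ordered alphabetically, ignoring any di-/tri- multipliers.
Putting it together: 1-chloro-3-methylheptan-4-one.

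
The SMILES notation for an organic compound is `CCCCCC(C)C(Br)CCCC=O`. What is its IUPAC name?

5-bromo-6-methylundecanal

Counting along the main chain through the –CHO group gives 11 carbons: the parent is undecane.
An aldehyde (terminal –CHO) is the principal characteristic group, giving the suffix -al.
The numbering direction is chosen so that the aldehyde carbon is C-1 by definition.
That gives a bromo group at C-5; a methyl group at C-6.
Prefixes are listed alphabetically: bromo, methyl.
Assembling the pieces gives 5-bromo-6-methylundecanal.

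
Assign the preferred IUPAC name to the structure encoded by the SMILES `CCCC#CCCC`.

The longest carbon chain that includes the multiple bond has 8 carbons, so the parent hydride is octane.
A C≡C triple bond in the chain gives the infix -yne-.
The molecule is symmetric, so either numbering direction gives the same locants.
This places the triple bond between C-4 and C-5.
Assembling the pieces gives oct-4-yne.

oct-4-yne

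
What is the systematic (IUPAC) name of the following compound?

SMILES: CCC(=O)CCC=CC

The longest chain bearing the carbonyl and the multiple bond is 8 carbons long (octane).
The highest-priority functional group is a ketone (C=O on an internal carbon), so the name ends in -one.
The chain contains a C=C double bond, so the unsaturation ending is -ene.
The numbering direction is chosen so that numbering from this end puts the carbonyl group at C-3 rather than C-6.
That gives the carbonyl at C-3; the double bond between C-6 and C-7.
Putting it together: oct-6-en-3-one.

oct-6-en-3-one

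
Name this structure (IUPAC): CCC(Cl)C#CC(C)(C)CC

The longest chain bearing the multiple bond is 8 carbons long (octane).
The chain contains a C≡C triple bond, so the unsaturation ending is -yne.
The numbering direction is chosen so that the substituent locant set {3,3,6} is lower than {3,6,6} at the first point of difference.
This places the triple bond between C-4 and C-5; a chloro group at C-6; two methyl groups at C-3.
Prefixes are listed alphabetically: chloro, methyl.
Assembling the pieces gives 6-chloro-3,3-dimethyloct-4-yne.

6-chloro-3,3-dimethyloct-4-yne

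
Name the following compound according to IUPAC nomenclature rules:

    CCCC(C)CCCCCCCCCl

The longest carbon chain is 12 atoms: the parent is dodecane.
Number the chain so that the substituent locant set {1,9} is lower than {4,12} at the first point of difference.
This places a chloro group at C-1; a methyl group at C-9.
Prefixes are listed alphabetically: chloro, methyl.
Putting it together: 1-chloro-9-methyldodecane.

1-chloro-9-methyldodecane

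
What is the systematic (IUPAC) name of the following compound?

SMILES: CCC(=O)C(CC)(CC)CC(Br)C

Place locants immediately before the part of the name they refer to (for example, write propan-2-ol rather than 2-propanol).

The longest carbon chain that includes the carbonyl has 7 carbons, so the parent hydride is heptane.
A ketone (C=O on an internal carbon) is the principal characteristic group, giving the suffix -one.
Choose the numbering such that numbering from this end puts the carbonyl group at C-3 rather than C-5.
This places the carbonyl at C-3; a bromo group at C-6; two ethyl groups at C-4.
Substituent prefixes are cited in alphabetical order (multiplying prefixes like di-/tri- are ignored for ordering).
Putting it together: 6-bromo-4,4-diethylheptan-3-one.

6-bromo-4,4-diethylheptan-3-one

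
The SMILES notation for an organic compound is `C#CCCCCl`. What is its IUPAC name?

The longest carbon chain that includes the multiple bond has 5 carbons, so the parent hydride is pentane.
There is one C≡C triple bond, indicated by the ending -yne.
The numbering direction is chosen so that numbering from this end puts the triple bond at C-1 rather than C-4.
With this numbering: the triple bond between C-1 and C-2; a chloro group at C-5.
Assembling the pieces gives 5-chloropent-1-yne.

5-chloropent-1-yne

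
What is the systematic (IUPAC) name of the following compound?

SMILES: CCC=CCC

The longest chain bearing the multiple bond is 6 carbons long (hexane).
A C=C double bond in the chain gives the infix -ene-.
Numbering from either end gives identical locants here.
This places the double bond between C-3 and C-4.
The name is hex-3-ene.

hex-3-ene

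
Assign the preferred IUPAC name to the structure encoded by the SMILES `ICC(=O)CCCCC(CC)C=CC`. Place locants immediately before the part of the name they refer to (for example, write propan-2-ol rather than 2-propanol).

7-ethyl-1-iododec-8-en-2-one

The longest carbon chain that includes the carbonyl and the multiple bond has 10 carbons, so the parent hydride is decane.
A ketone (C=O on an internal carbon) is the principal characteristic group, giving the suffix -one.
A C=C double bond in the chain gives the infix -ene-.
Number the chain so that numbering from this end puts the carbonyl group at C-2 rather than C-9.
That gives the carbonyl at C-2; the double bond between C-8 and C-9; an ethyl group at C-7; an iodo group at C-1.
The substituents are ordered alphabetically, ignoring any di-/tri- multipliers.
Putting it together: 7-ethyl-1-iododec-8-en-2-one.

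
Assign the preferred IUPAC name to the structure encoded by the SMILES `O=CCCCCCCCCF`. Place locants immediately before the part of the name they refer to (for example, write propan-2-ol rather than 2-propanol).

9-fluorononanal

Counting along the main chain through the –CHO group gives 9 carbons: the parent is nonane.
The highest-priority functional group is an aldehyde (terminal –CHO), so the name ends in -al.
Choose the numbering such that the aldehyde carbon is C-1 by definition.
This places a fluoro group at C-9.
Putting it together: 9-fluorononanal.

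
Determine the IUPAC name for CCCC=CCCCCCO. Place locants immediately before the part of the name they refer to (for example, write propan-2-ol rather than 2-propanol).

dec-6-en-1-ol

The longest carbon chain that includes the –OH group and the multiple bond has 10 carbons, so the parent hydride is decane.
An alcohol (–OH) is the principal characteristic group, giving the suffix -ol.
The chain contains a C=C double bond, so the unsaturation ending is -ene.
Choose the numbering such that numbering from this end puts the hydroxyl group at C-1 rather than C-10.
This places the hydroxyl at C-1; the double bond between C-6 and C-7.
Assembling the pieces gives dec-6-en-1-ol.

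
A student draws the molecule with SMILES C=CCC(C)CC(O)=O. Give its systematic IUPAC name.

3-methylhex-5-enoic acid

Counting along the main chain through the –COOH group and the multiple bond gives 6 carbons: the parent is hexane.
A carboxylic acid (terminal –COOH) is the principal characteristic group, giving the suffix -oic acid.
A C=C double bond in the chain gives the infix -ene-.
Choose the numbering such that the carboxylic acid carbon is C-1 by definition.
With this numbering: the double bond between C-5 and C-6; a methyl group at C-3.
Putting it together: 3-methylhex-5-enoic acid.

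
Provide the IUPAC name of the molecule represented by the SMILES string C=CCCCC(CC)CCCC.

6-ethyldec-1-ene

The longest carbon chain that includes the multiple bond has 10 carbons, so the parent hydride is decane.
A C=C double bond in the chain gives the infix -ene-.
The numbering direction is chosen so that numbering from this end puts the double bond at C-1 rather than C-9.
With this numbering: the double bond between C-1 and C-2; an ethyl group at C-6.
The name is 6-ethyldec-1-ene.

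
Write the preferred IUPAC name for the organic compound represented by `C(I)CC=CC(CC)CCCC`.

Counting along the main chain through the multiple bond gives 9 carbons: the parent is nonane.
There is one C=C double bond, indicated by the ending -ene.
The numbering direction is chosen so that numbering from this end puts the double bond at C-3 rather than C-6.
This places the double bond between C-3 and C-4; an ethyl group at C-5; an iodo group at C-1.
Substituent prefixes are cited in alphabetical order (multiplying prefixes like di-/tri- are ignored for ordering).
Assembling the pieces gives 5-ethyl-1-iodonon-3-ene.

5-ethyl-1-iodonon-3-ene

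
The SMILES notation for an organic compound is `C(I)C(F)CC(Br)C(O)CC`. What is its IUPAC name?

The longest carbon chain that includes the –OH group has 7 carbons, so the parent hydride is heptane.
An alcohol (–OH) is the principal characteristic group, giving the suffix -ol.
The numbering direction is chosen so that numbering from this end puts the hydroxyl group at C-3 rather than C-5.
That gives the hydroxyl at C-3; a bromo group at C-4; a fluoro group at C-6; an iodo group at C-7.
Substituent prefixes are cited in alphabetical order (multiplying prefixes like di-/tri- are ignored for ordering).
Assembling the pieces gives 4-bromo-6-fluoro-7-iodoheptan-3-ol.

4-bromo-6-fluoro-7-iodoheptan-3-ol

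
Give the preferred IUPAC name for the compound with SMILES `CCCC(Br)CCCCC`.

4-bromononane

The longest carbon chain is 9 atoms: the parent is nonane.
The numbering direction is chosen so that the substituent locant set {4} is lower than {6} at the first point of difference.
With this numbering: a bromo group at C-4.
Assembling the pieces gives 4-bromononane.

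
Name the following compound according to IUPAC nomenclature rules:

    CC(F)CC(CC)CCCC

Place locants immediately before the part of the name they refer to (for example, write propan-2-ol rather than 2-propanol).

4-ethyl-2-fluorooctane

The parent chain contains 8 carbons (octane).
Number the chain so that the substituent locant set {2,4} is lower than {5,7} at the first point of difference.
With this numbering: an ethyl group at C-4; a fluoro group at C-2.
The substituents are ordered alphabetically, ignoring any di-/tri- multipliers.
The name is 4-ethyl-2-fluorooctane.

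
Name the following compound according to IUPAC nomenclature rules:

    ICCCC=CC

The longest chain bearing the multiple bond is 6 carbons long (hexane).
The chain contains a C=C double bond, so the unsaturation ending is -ene.
The numbering direction is chosen so that numbering from this end puts the double bond at C-2 rather than C-4.
This places the double bond between C-2 and C-3; an iodo group at C-6.
Assembling the pieces gives 6-iodohex-2-ene.

6-iodohex-2-ene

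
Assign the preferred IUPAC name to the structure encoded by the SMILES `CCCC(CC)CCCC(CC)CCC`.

The longest continuous carbon chain has 11 atoms, so the parent hydride is undecane.
Both numbering directions give the same locant set; either may be used.
That gives ethyl groups at C-4 and C-8.
Putting it together: 4,8-diethylundecane.

4,8-diethylundecane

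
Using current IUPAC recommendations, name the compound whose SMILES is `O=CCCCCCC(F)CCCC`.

The longest carbon chain that includes the –CHO group has 11 carbons, so the parent hydride is undecane.
The principal characteristic group is an aldehyde (terminal –CHO), named with the suffix -al.
The numbering direction is chosen so that the aldehyde carbon is C-1 by definition.
This places a fluoro group at C-7.
Assembling the pieces gives 7-fluoroundecanal.

7-fluoroundecanal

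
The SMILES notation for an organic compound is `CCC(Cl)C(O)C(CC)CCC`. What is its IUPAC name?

Counting along the main chain through the –OH group gives 8 carbons: the parent is octane.
An alcohol (–OH) is the principal characteristic group, giving the suffix -ol.
The numbering direction is chosen so that numbering from this end puts the hydroxyl group at C-4 rather than C-5.
With this numbering: the hydroxyl at C-4; a chloro group at C-3; an ethyl group at C-5.
Substituent prefixes are cited in alphabetical order (multiplying prefixes like di-/tri- are ignored for ordering).
Assembling the pieces gives 3-chloro-5-ethyloctan-4-ol.

3-chloro-5-ethyloctan-4-ol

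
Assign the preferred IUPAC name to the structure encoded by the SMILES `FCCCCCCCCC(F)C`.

1,9-difluorodecane

The longest carbon chain is 10 atoms: the parent is decane.
The numbering direction is chosen so that the substituent locant set {1,9} is lower than {2,10} at the first point of difference.
That gives fluoro groups at C-1 and C-9.
The name is 1,9-difluorodecane.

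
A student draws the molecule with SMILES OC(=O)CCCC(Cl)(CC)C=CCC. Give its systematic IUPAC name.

The longest chain bearing the –COOH group and the multiple bond is 9 carbons long (nonane).
A carboxylic acid (terminal –COOH) is the principal characteristic group, giving the suffix -oic acid.
The chain contains a C=C double bond, so the unsaturation ending is -ene.
Number the chain so that the carboxylic acid carbon is C-1 by definition.
This places the double bond between C-6 and C-7; a chloro group at C-5; an ethyl group at C-5.
Prefixes are listed alphabetically: chloro, ethyl.
The name is 5-chloro-5-ethylnon-6-enoic acid.

5-chloro-5-ethylnon-6-enoic acid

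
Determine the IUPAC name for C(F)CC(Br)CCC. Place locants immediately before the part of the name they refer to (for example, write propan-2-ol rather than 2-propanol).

3-bromo-1-fluorohexane

The longest carbon chain is 6 atoms: the parent is hexane.
The numbering direction is chosen so that the substituent locant set {1,3} is lower than {4,6} at the first point of difference.
This places a bromo group at C-3; a fluoro group at C-1.
Substituent prefixes are cited in alphabetical order (multiplying prefixes like di-/tri- are ignored for ordering).
Assembling the pieces gives 3-bromo-1-fluorohexane.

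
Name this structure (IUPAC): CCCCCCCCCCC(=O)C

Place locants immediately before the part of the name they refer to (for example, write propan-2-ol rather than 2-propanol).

The longest chain bearing the carbonyl is 12 carbons long (dodecane).
The principal characteristic group is a ketone (C=O on an internal carbon), named with the suffix -one.
The numbering direction is chosen so that numbering from this end puts the carbonyl group at C-2 rather than C-11.
That gives the carbonyl at C-2.
Putting it together: dodecan-2-one.

dodecan-2-one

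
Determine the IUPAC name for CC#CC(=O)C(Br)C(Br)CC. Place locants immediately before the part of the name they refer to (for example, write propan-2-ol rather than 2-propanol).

The longest carbon chain that includes the carbonyl and the multiple bond has 8 carbons, so the parent hydride is octane.
A ketone (C=O on an internal carbon) is the principal characteristic group, giving the suffix -one.
The chain contains a C≡C triple bond, so the unsaturation ending is -yne.
Number the chain so that numbering from this end puts the carbonyl group at C-4 rather than C-5.
This places the carbonyl at C-4; the triple bond between C-2 and C-3; bromo groups at C-5 and C-6.
Assembling the pieces gives 5,6-dibromooct-2-yn-4-one.

5,6-dibromooct-2-yn-4-one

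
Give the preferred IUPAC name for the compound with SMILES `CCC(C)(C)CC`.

The parent chain contains 5 carbons (pentane).
The molecule is symmetric, so either numbering direction gives the same locants.
This places two methyl groups at C-3.
The name is 3,3-dimethylpentane.

3,3-dimethylpentane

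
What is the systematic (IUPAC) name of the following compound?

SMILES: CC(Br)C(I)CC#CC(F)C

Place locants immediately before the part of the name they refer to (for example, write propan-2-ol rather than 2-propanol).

7-bromo-2-fluoro-6-iodooct-3-yne

The longest carbon chain that includes the multiple bond has 8 carbons, so the parent hydride is octane.
A C≡C triple bond in the chain gives the infix -yne-.
Number the chain so that numbering from this end puts the triple bond at C-3 rather than C-5.
This places the triple bond between C-3 and C-4; a bromo group at C-7; a fluoro group at C-2; an iodo group at C-6.
Prefixes are listed alphabetically: bromo, fluoro, iodo.
Putting it together: 7-bromo-2-fluoro-6-iodooct-3-yne.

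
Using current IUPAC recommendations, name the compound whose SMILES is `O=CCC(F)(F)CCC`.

Counting along the main chain through the –CHO group gives 6 carbons: the parent is hexane.
The principal characteristic group is an aldehyde (terminal –CHO), named with the suffix -al.
Choose the numbering such that the aldehyde carbon is C-1 by definition.
This places two fluoro groups at C-3.
Putting it together: 3,3-difluorohexanal.

3,3-difluorohexanal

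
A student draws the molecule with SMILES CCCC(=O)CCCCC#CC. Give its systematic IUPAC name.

The longest chain bearing the carbonyl and the multiple bond is 11 carbons long (undecane).
The principal characteristic group is a ketone (C=O on an internal carbon), named with the suffix -one.
There is one C≡C triple bond, indicated by the ending -yne.
The numbering direction is chosen so that numbering from this end puts the carbonyl group at C-4 rather than C-8.
This places the carbonyl at C-4; the triple bond between C-9 and C-10.
The name is undec-9-yn-4-one.

undec-9-yn-4-one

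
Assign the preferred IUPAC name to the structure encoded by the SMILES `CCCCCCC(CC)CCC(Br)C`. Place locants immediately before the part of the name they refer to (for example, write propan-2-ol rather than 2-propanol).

The longest carbon chain is 11 atoms: the parent is undecane.
Choose the numbering such that the substituent locant set {2,5} is lower than {7,10} at the first point of difference.
That gives a bromo group at C-2; an ethyl group at C-5.
Prefixes are listed alphabetically: bromo, ethyl.
Putting it together: 2-bromo-5-ethylundecane.

2-bromo-5-ethylundecane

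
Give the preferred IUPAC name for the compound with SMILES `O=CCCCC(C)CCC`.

The longest chain bearing the –CHO group is 8 carbons long (octane).
An aldehyde (terminal –CHO) is the principal characteristic group, giving the suffix -al.
The numbering direction is chosen so that the aldehyde carbon is C-1 by definition.
That gives a methyl group at C-5.
Putting it together: 5-methyloctanal.

5-methyloctanal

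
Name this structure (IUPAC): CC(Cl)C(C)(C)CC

2-chloro-3,3-dimethylpentane

The longest carbon chain is 5 atoms: the parent is pentane.
Number the chain so that the substituent locant set {2,3,3} is lower than {3,3,4} at the first point of difference.
This places a chloro group at C-2; two methyl groups at C-3.
Prefixes are listed alphabetically: chloro, methyl.
The name is 2-chloro-3,3-dimethylpentane.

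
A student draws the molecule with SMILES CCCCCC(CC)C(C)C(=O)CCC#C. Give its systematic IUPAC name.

The longest chain bearing the carbonyl and the multiple bond is 12 carbons long (dodecane).
The highest-priority functional group is a ketone (C=O on an internal carbon), so the name ends in -one.
A C≡C triple bond in the chain gives the infix -yne-.
The numbering direction is chosen so that numbering from this end puts the carbonyl group at C-5 rather than C-8.
With this numbering: the carbonyl at C-5; the triple bond between C-1 and C-2; an ethyl group at C-7; a methyl group at C-6.
Substituent prefixes are cited in alphabetical order (multiplying prefixes like di-/tri- are ignored for ordering).
The name is 7-ethyl-6-methyldodec-1-yn-5-one.

7-ethyl-6-methyldodec-1-yn-5-one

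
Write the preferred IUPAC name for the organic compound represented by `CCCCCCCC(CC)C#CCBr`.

Counting along the main chain through the multiple bond gives 11 carbons: the parent is undecane.
A C≡C triple bond in the chain gives the infix -yne-.
The numbering direction is chosen so that numbering from this end puts the triple bond at C-2 rather than C-9.
This places the triple bond between C-2 and C-3; a bromo group at C-1; an ethyl group at C-4.
The substituents are ordered alphabetically, ignoring any di-/tri- multipliers.
Putting it together: 1-bromo-4-ethylundec-2-yne.

1-bromo-4-ethylundec-2-yne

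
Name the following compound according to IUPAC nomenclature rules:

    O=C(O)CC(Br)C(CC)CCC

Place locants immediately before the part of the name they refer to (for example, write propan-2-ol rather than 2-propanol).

3-bromo-4-ethylheptanoic acid

The longest carbon chain that includes the –COOH group has 7 carbons, so the parent hydride is heptane.
The highest-priority functional group is a carboxylic acid (terminal –COOH), so the name ends in -oic acid.
The numbering direction is chosen so that the carboxylic acid carbon is C-1 by definition.
This places a bromo group at C-3; an ethyl group at C-4.
The substituents are ordered alphabetically, ignoring any di-/tri- multipliers.
The name is 3-bromo-4-ethylheptanoic acid.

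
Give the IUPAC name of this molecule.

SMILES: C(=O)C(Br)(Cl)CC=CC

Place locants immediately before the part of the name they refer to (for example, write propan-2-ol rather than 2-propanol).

Counting along the main chain through the –CHO group and the multiple bond gives 6 carbons: the parent is hexane.
The principal characteristic group is an aldehyde (terminal –CHO), named with the suffix -al.
There is one C=C double bond, indicated by the ending -ene.
The numbering direction is chosen so that the aldehyde carbon is C-1 by definition.
This places the double bond between C-4 and C-5; a bromo group at C-2; a chloro group at C-2.
The substituents are ordered alphabetically, ignoring any di-/tri- multipliers.
Assembling the pieces gives 2-bromo-2-chlorohex-4-enal.

2-bromo-2-chlorohex-4-enal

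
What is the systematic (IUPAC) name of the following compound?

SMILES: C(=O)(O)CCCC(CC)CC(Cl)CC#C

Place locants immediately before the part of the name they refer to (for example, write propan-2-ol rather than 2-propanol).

The longest carbon chain that includes the –COOH group and the multiple bond has 10 carbons, so the parent hydride is decane.
The highest-priority functional group is a carboxylic acid (terminal –COOH), so the name ends in -oic acid.
The chain contains a C≡C triple bond, so the unsaturation ending is -yne.
Choose the numbering such that the carboxylic acid carbon is C-1 by definition.
This places the triple bond between C-9 and C-10; a chloro group at C-7; an ethyl group at C-5.
Prefixes are listed alphabetically: chloro, ethyl.
The name is 7-chloro-5-ethyldec-9-ynoic acid.

7-chloro-5-ethyldec-9-ynoic acid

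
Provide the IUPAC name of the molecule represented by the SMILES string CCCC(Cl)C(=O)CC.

4-chloroheptan-3-one

Counting along the main chain through the carbonyl gives 7 carbons: the parent is heptane.
The highest-priority functional group is a ketone (C=O on an internal carbon), so the name ends in -one.
Choose the numbering such that numbering from this end puts the carbonyl group at C-3 rather than C-5.
With this numbering: the carbonyl at C-3; a chloro group at C-4.
Putting it together: 4-chloroheptan-3-one.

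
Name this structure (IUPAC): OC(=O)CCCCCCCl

7-chloroheptanoic acid

Counting along the main chain through the –COOH group gives 7 carbons: the parent is heptane.
The highest-priority functional group is a carboxylic acid (terminal –COOH), so the name ends in -oic acid.
Number the chain so that the carboxylic acid carbon is C-1 by definition.
With this numbering: a chloro group at C-7.
Assembling the pieces gives 7-chloroheptanoic acid.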